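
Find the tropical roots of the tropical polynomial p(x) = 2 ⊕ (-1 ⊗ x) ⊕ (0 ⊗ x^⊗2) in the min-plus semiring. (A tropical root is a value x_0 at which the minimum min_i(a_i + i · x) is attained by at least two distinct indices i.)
Roots: {-1, 3}

Each tropical root is a break point of the lower envelope of the lines y = a_i + i · x (there are 3 lines, with slopes 0, 1, ..., 2). Only the lines that attain the minimum somewhere contribute to roots; other lines are dominated. Here the surviving (envelope) indices are i = 2, i = 1, i = 0.
Intersections between consecutive envelope lines give the roots: for adjacent envelope indices i < j the intersection is x = (a_i − a_j) / (j − i). Reading off the sorted break points: {-1, 3}.
Verification: at each break x_0, at least two indices attain the minimum of min_i(a_i + i · x_0).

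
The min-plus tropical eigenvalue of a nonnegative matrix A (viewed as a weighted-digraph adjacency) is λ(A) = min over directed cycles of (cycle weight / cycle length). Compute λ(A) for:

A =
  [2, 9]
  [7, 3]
λ(A) = 2

Enumerate directed cycles and compute their means (weight / length). Sample:
  cycle 0 → 0: weight = 2, length = 1, mean = 2/1 ≈ 2.000
  cycle 1 → 1: weight = 3, length = 1, mean = 3/1 ≈ 3.000
  cycle 0 → 1 → 0: weight = 16, length = 2, mean = 16/2 ≈ 8.000
  cycle 1 → 0 → 1: weight = 16, length = 2, mean = 16/2 ≈ 8.000
Minimum mean = 2.000, attained e.g. along the cycle 0 → 0 with weight 2 and length 1. So λ(A) = 2/1 = 2.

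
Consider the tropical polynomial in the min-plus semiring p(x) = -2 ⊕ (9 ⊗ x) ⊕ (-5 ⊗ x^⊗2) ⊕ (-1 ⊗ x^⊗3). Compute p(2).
p(2) = -2

A tropical monomial a ⊗ x^⊗i evaluates to a + i · x. Evaluating each term at x = 2:
  Term 0 contributes -2 + 0 · 2 = -2
  Term 1 contributes 9 + 1 · 2 = 11
  Term 2 contributes -5 + 2 · 2 = -1
  Term 3 contributes -1 + 3 · 2 = 5
p(2) = ⊕ of these = min[-2, 11, -1, 5] = -2.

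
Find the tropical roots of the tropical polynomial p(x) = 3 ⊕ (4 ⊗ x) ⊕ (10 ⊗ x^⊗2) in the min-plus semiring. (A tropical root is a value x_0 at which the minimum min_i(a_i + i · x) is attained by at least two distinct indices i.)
Roots: {-6, -1}

Each tropical root is a break point of the lower envelope of the lines y = a_i + i · x (there are 3 lines, with slopes 0, 1, ..., 2). Only the lines that attain the minimum somewhere contribute to roots; other lines are dominated. Here the surviving (envelope) indices are i = 2, i = 1, i = 0.
Intersections between consecutive envelope lines give the roots: for adjacent envelope indices i < j the intersection is x = (a_i − a_j) / (j − i). Reading off the sorted break points: {-6, -1}.
Verification: at each break x_0, at least two indices attain the minimum of min_i(a_i + i · x_0).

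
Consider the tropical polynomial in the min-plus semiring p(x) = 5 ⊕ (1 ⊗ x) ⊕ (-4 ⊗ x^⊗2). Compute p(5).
p(5) = 5

A tropical monomial a ⊗ x^⊗i evaluates to a + i · x. Evaluating each term at x = 5:
  Term 0 contributes 5 + 0 · 5 = 5
  Term 1 contributes 1 + 1 · 5 = 6
  Term 2 contributes -4 + 2 · 5 = 6
p(5) = ⊕ of these = min[5, 6, 6] = 5.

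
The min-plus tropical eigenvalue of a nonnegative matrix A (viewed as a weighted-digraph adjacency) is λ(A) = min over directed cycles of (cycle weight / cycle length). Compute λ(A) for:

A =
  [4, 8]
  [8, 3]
λ(A) = 3

Enumerate directed cycles and compute their means (weight / length). Sample:
  cycle 0 → 0: weight = 4, length = 1, mean = 4/1 ≈ 4.000
  cycle 1 → 1: weight = 3, length = 1, mean = 3/1 ≈ 3.000
  cycle 0 → 1 → 0: weight = 16, length = 2, mean = 16/2 ≈ 8.000
  cycle 1 → 0 → 1: weight = 16, length = 2, mean = 16/2 ≈ 8.000
Minimum mean = 3.000, attained e.g. along the cycle 1 → 1 with weight 3 and length 1. So λ(A) = 3/1 = 3.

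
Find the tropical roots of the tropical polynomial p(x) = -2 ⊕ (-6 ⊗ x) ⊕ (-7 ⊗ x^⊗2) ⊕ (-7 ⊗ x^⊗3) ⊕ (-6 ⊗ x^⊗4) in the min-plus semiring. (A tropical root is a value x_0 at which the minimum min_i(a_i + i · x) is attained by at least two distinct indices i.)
Roots: {-1, 0, 1, 4}

Each tropical root is a break point of the lower envelope of the lines y = a_i + i · x (there are 5 lines, with slopes 0, 1, ..., 4). Only the lines that attain the minimum somewhere contribute to roots; other lines are dominated. Here the surviving (envelope) indices are i = 4, i = 3, i = 2, i = 1, i = 0.
Intersections between consecutive envelope lines give the roots: for adjacent envelope indices i < j the intersection is x = (a_i − a_j) / (j − i). Reading off the sorted break points: {-1, 0, 1, 4}.
Verification: at each break x_0, at least two indices attain the minimum of min_i(a_i + i · x_0).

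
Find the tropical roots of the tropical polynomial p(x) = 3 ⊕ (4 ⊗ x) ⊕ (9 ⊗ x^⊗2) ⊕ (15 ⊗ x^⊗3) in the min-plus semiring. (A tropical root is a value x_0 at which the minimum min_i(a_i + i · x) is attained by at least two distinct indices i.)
Roots: {-6, -5, -1}

Each tropical root is a break point of the lower envelope of the lines y = a_i + i · x (there are 4 lines, with slopes 0, 1, ..., 3). Only the lines that attain the minimum somewhere contribute to roots; other lines are dominated. Here the surviving (envelope) indices are i = 3, i = 2, i = 1, i = 0.
Intersections between consecutive envelope lines give the roots: for adjacent envelope indices i < j the intersection is x = (a_i − a_j) / (j − i). Reading off the sorted break points: {-6, -5, -1}.
Verification: at each break x_0, at least two indices attain the minimum of min_i(a_i + i · x_0).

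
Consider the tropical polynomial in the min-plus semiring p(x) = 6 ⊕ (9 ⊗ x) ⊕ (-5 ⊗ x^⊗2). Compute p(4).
p(4) = 3

A tropical monomial a ⊗ x^⊗i evaluates to a + i · x. Evaluating each term at x = 4:
  Term 0 contributes 6 + 0 · 4 = 6
  Term 1 contributes 9 + 1 · 4 = 13
  Term 2 contributes -5 + 2 · 4 = 3
p(4) = ⊕ of these = min[6, 13, 3] = 3.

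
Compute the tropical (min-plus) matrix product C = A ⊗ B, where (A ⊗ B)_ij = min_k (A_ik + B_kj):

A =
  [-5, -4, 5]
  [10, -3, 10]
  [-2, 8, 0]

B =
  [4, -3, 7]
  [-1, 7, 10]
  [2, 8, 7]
A ⊗ B =
  [-5, -8, 2]
  [-4, 4, 7]
  [2, -5, 5]

Apply the min-plus product entry-by-entry:
  C[0][0] = min over k of (A[0][0] + B[0][0] = -5 + 4 = -1, A[0][1] + B[1][0] = -4 + -1 = -5, A[0][2] + B[2][0] = 5 + 2 = 7) = -5 (attained at k = 1)
  C[0][1] = min over k of (A[0][0] + B[0][1] = -5 + -3 = -8, A[0][1] + B[1][1] = -4 + 7 = 3, A[0][2] + B[2][1] = 5 + 8 = 13) = -8 (attained at k = 0)
  C[0][2] = min over k of (A[0][0] + B[0][2] = -5 + 7 = 2, A[0][1] + B[1][2] = -4 + 10 = 6, A[0][2] + B[2][2] = 5 + 7 = 12) = 2 (attained at k = 0)
  C[1][0] = min over k of (A[1][0] + B[0][0] = 10 + 4 = 14, A[1][1] + B[1][0] = -3 + -1 = -4, A[1][2] + B[2][0] = 10 + 2 = 12) = -4 (attained at k = 1)
  C[1][1] = min over k of (A[1][0] + B[0][1] = 10 + -3 = 7, A[1][1] + B[1][1] = -3 + 7 = 4, A[1][2] + B[2][1] = 10 + 8 = 18) = 4 (attained at k = 1)
  C[1][2] = min over k of (A[1][0] + B[0][2] = 10 + 7 = 17, A[1][1] + B[1][2] = -3 + 10 = 7, A[1][2] + B[2][2] = 10 + 7 = 17) = 7 (attained at k = 1)
  C[2][0] = min over k of (A[2][0] + B[0][0] = -2 + 4 = 2, A[2][1] + B[1][0] = 8 + -1 = 7, A[2][2] + B[2][0] = 0 + 2 = 2) = 2 (attained at k = 0)
  C[2][1] = min over k of (A[2][0] + B[0][1] = -2 + -3 = -5, A[2][1] + B[1][1] = 8 + 7 = 15, A[2][2] + B[2][1] = 0 + 8 = 8) = -5 (attained at k = 0)
  C[2][2] = min over k of (A[2][0] + B[0][2] = -2 + 7 = 5, A[2][1] + B[1][2] = 8 + 10 = 18, A[2][2] + B[2][2] = 0 + 7 = 7) = 5 (attained at k = 0)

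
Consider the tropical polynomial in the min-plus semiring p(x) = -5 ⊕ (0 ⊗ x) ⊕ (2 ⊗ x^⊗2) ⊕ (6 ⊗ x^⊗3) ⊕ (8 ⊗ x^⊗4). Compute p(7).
p(7) = -5

A tropical monomial a ⊗ x^⊗i evaluates to a + i · x. Evaluating each term at x = 7:
  Term 0 contributes -5 + 0 · 7 = -5
  Term 1 contributes 0 + 1 · 7 = 7
  Term 2 contributes 2 + 2 · 7 = 16
  Term 3 contributes 6 + 3 · 7 = 27
  Term 4 contributes 8 + 4 · 7 = 36
p(7) = ⊕ of these = min[-5, 7, 16, 27, 36] = -5.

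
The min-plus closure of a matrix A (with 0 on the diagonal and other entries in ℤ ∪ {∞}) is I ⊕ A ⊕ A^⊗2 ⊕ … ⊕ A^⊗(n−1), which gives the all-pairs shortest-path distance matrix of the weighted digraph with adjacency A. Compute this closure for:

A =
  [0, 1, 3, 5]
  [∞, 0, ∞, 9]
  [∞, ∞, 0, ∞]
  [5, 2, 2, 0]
Closure =
  [0, 1, 3, 5]
  [14, 0, 11, 9]
  [∞, ∞, 0, ∞]
  [5, 2, 2, 0]

This is the Floyd-Warshall all-pairs shortest-path computation. For each intermediate vertex k = 0, 1, …, 3, update dist[i][j] ← min(dist[i][j], dist[i][k] + dist[k][j]). The final matrix gives, for each (i, j), the minimum total weight of any directed path from i to j (possibly empty when i = j).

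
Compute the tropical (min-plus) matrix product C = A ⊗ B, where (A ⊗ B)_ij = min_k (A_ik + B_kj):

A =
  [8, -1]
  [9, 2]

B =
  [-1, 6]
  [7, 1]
A ⊗ B =
  [6, 0]
  [8, 3]

Apply the min-plus product entry-by-entry:
  C[0][0] = min over k of (A[0][0] + B[0][0] = 8 + -1 = 7, A[0][1] + B[1][0] = -1 + 7 = 6) = 6 (attained at k = 1)
  C[0][1] = min over k of (A[0][0] + B[0][1] = 8 + 6 = 14, A[0][1] + B[1][1] = -1 + 1 = 0) = 0 (attained at k = 1)
  C[1][0] = min over k of (A[1][0] + B[0][0] = 9 + -1 = 8, A[1][1] + B[1][0] = 2 + 7 = 9) = 8 (attained at k = 0)
  C[1][1] = min over k of (A[1][0] + B[0][1] = 9 + 6 = 15, A[1][1] + B[1][1] = 2 + 1 = 3) = 3 (attained at k = 1)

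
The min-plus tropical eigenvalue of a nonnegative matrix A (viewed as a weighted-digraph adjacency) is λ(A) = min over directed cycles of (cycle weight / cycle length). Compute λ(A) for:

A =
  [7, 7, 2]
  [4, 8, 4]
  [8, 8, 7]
λ(A) = 14/3

Enumerate directed cycles and compute their means (weight / length). Sample:
  cycle 0 → 0: weight = 7, length = 1, mean = 7/1 ≈ 7.000
  cycle 1 → 1: weight = 8, length = 1, mean = 8/1 ≈ 8.000
  cycle 2 → 2: weight = 7, length = 1, mean = 7/1 ≈ 7.000
  cycle 0 → 1 → 0: weight = 11, length = 2, mean = 11/2 ≈ 5.500
  cycle 0 → 2 → 0: weight = 10, length = 2, mean = 10/2 ≈ 5.000
  cycle 1 → 0 → 1: weight = 11, length = 2, mean = 11/2 ≈ 5.500
Minimum mean = 4.667, attained e.g. along the cycle 0 → 2 → 1 → 0 with weight 14 and length 3. So λ(A) = 14/3 = 14/3.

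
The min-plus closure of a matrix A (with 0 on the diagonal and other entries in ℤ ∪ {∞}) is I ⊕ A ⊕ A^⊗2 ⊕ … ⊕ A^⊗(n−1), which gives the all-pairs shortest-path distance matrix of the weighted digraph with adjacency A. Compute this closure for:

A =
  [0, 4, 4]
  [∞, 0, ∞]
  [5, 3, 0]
Closure =
  [0, 4, 4]
  [∞, 0, ∞]
  [5, 3, 0]

This is the Floyd-Warshall all-pairs shortest-path computation. For each intermediate vertex k = 0, 1, …, 2, update dist[i][j] ← min(dist[i][j], dist[i][k] + dist[k][j]). The final matrix gives, for each (i, j), the minimum total weight of any directed path from i to j (possibly empty when i = j).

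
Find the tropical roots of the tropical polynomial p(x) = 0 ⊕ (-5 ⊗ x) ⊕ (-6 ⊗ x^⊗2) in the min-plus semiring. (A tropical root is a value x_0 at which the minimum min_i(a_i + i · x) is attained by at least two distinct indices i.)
Roots: {1, 5}

Each tropical root is a break point of the lower envelope of the lines y = a_i + i · x (there are 3 lines, with slopes 0, 1, ..., 2). Only the lines that attain the minimum somewhere contribute to roots; other lines are dominated. Here the surviving (envelope) indices are i = 2, i = 1, i = 0.
Intersections between consecutive envelope lines give the roots: for adjacent envelope indices i < j the intersection is x = (a_i − a_j) / (j − i). Reading off the sorted break points: {1, 5}.
Verification: at each break x_0, at least two indices attain the minimum of min_i(a_i + i · x_0).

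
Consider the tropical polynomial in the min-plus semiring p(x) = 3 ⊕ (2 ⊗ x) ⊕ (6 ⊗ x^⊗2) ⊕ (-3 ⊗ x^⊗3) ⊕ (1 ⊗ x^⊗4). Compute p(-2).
p(-2) = -9

A tropical monomial a ⊗ x^⊗i evaluates to a + i · x. Evaluating each term at x = -2:
  Term 0 contributes 3 + 0 · -2 = 3
  Term 1 contributes 2 + 1 · -2 = 0
  Term 2 contributes 6 + 2 · -2 = 2
  Term 3 contributes -3 + 3 · -2 = -9
  Term 4 contributes 1 + 4 · -2 = -7
p(-2) = ⊕ of these = min[3, 0, 2, -9, -7] = -9.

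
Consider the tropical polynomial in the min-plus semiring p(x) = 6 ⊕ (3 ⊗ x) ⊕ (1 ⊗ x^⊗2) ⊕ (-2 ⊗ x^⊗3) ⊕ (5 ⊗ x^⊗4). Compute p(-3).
p(-3) = -11

A tropical monomial a ⊗ x^⊗i evaluates to a + i · x. Evaluating each term at x = -3:
  Term 0 contributes 6 + 0 · -3 = 6
  Term 1 contributes 3 + 1 · -3 = 0
  Term 2 contributes 1 + 2 · -3 = -5
  Term 3 contributes -2 + 3 · -3 = -11
  Term 4 contributes 5 + 4 · -3 = -7
p(-3) = ⊕ of these = min[6, 0, -5, -11, -7] = -11.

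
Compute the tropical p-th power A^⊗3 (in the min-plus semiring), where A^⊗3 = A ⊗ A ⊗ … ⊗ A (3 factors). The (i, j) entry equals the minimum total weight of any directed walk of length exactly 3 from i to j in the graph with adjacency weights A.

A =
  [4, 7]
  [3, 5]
A^⊗3 =
  [12, 15]
  [11, 14]

Each entry (A^⊗3)_ij equals the minimum over all length-3 walks i = v_0 → v_1 → … → v_3 = j of Σ_t A[v_t][v_{t+1}]. For example, for (i, j) = (0, 1) we minimise over 4 possible intermediate vertex sequences; the minimum is 15, attained along the walk 0 → 0 → 0 → 1.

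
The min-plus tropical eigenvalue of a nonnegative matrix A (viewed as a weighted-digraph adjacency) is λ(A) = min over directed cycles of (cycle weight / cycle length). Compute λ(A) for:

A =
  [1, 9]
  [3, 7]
λ(A) = 1

Enumerate directed cycles and compute their means (weight / length). Sample:
  cycle 0 → 0: weight = 1, length = 1, mean = 1/1 ≈ 1.000
  cycle 1 → 1: weight = 7, length = 1, mean = 7/1 ≈ 7.000
  cycle 0 → 1 → 0: weight = 12, length = 2, mean = 12/2 ≈ 6.000
  cycle 1 → 0 → 1: weight = 12, length = 2, mean = 12/2 ≈ 6.000
Minimum mean = 1.000, attained e.g. along the cycle 0 → 0 with weight 1 and length 1. So λ(A) = 1/1 = 1.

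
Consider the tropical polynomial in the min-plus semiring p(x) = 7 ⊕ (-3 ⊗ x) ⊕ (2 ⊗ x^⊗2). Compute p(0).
p(0) = -3

A tropical monomial a ⊗ x^⊗i evaluates to a + i · x. Evaluating each term at x = 0:
  Term 0 contributes 7 + 0 · 0 = 7
  Term 1 contributes -3 + 1 · 0 = -3
  Term 2 contributes 2 + 2 · 0 = 2
p(0) = ⊕ of these = min[7, -3, 2] = -3.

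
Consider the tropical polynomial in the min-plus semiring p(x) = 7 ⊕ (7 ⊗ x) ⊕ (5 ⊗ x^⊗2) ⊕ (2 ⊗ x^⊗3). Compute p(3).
p(3) = 7

A tropical monomial a ⊗ x^⊗i evaluates to a + i · x. Evaluating each term at x = 3:
  Term 0 contributes 7 + 0 · 3 = 7
  Term 1 contributes 7 + 1 · 3 = 10
  Term 2 contributes 5 + 2 · 3 = 11
  Term 3 contributes 2 + 3 · 3 = 11
p(3) = ⊕ of these = min[7, 10, 11, 11] = 7.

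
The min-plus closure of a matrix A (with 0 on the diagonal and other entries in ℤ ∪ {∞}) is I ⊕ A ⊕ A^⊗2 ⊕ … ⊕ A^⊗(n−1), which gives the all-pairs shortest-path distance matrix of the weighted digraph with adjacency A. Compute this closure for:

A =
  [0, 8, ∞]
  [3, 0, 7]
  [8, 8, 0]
Closure =
  [0, 8, 15]
  [3, 0, 7]
  [8, 8, 0]

This is the Floyd-Warshall all-pairs shortest-path computation. For each intermediate vertex k = 0, 1, …, 2, update dist[i][j] ← min(dist[i][j], dist[i][k] + dist[k][j]). The final matrix gives, for each (i, j), the minimum total weight of any directed path from i to j (possibly empty when i = j).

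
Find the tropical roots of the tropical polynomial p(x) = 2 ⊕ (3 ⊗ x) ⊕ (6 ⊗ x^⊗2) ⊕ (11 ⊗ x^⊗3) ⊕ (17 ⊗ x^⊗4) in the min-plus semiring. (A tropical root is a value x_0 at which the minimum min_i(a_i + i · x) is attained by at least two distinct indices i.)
Roots: {-6, -5, -3, -1}

Each tropical root is a break point of the lower envelope of the lines y = a_i + i · x (there are 5 lines, with slopes 0, 1, ..., 4). Only the lines that attain the minimum somewhere contribute to roots; other lines are dominated. Here the surviving (envelope) indices are i = 4, i = 3, i = 2, i = 1, i = 0.
Intersections between consecutive envelope lines give the roots: for adjacent envelope indices i < j the intersection is x = (a_i − a_j) / (j − i). Reading off the sorted break points: {-6, -5, -3, -1}.
Verification: at each break x_0, at least two indices attain the minimum of min_i(a_i + i · x_0).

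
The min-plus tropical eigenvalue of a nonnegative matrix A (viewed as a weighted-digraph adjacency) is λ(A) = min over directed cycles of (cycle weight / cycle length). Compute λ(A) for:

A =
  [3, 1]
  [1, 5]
λ(A) = 1

Enumerate directed cycles and compute their means (weight / length). Sample:
  cycle 0 → 0: weight = 3, length = 1, mean = 3/1 ≈ 3.000
  cycle 1 → 1: weight = 5, length = 1, mean = 5/1 ≈ 5.000
  cycle 0 → 1 → 0: weight = 2, length = 2, mean = 2/2 ≈ 1.000
  cycle 1 → 0 → 1: weight = 2, length = 2, mean = 2/2 ≈ 1.000
Minimum mean = 1.000, attained e.g. along the cycle 0 → 1 → 0 with weight 2 and length 2. So λ(A) = 2/2 = 1.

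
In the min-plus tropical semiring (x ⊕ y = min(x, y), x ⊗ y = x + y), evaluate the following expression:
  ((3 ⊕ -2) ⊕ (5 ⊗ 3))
((3 ⊕ -2) ⊕ (5 ⊗ 3)) = -2

Expand innermost to outermost. Recall ⊕ takes the minimum of its arguments and ⊗ takes their sum. Working out the expression ((3 ⊕ -2) ⊕ (5 ⊗ 3)) gives -2.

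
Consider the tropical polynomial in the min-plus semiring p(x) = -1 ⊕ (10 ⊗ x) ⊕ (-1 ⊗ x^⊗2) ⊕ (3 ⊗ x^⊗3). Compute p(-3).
p(-3) = -7

A tropical monomial a ⊗ x^⊗i evaluates to a + i · x. Evaluating each term at x = -3:
  Term 0 contributes -1 + 0 · -3 = -1
  Term 1 contributes 10 + 1 · -3 = 7
  Term 2 contributes -1 + 2 · -3 = -7
  Term 3 contributes 3 + 3 · -3 = -6
p(-3) = ⊕ of these = min[-1, 7, -7, -6] = -7.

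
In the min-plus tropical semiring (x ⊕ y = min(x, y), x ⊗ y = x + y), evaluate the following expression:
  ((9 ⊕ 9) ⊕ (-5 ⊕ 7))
((9 ⊕ 9) ⊕ (-5 ⊕ 7)) = -5

Expand innermost to outermost. Recall ⊕ takes the minimum of its arguments and ⊗ takes their sum. Working out the expression ((9 ⊕ 9) ⊕ (-5 ⊕ 7)) gives -5.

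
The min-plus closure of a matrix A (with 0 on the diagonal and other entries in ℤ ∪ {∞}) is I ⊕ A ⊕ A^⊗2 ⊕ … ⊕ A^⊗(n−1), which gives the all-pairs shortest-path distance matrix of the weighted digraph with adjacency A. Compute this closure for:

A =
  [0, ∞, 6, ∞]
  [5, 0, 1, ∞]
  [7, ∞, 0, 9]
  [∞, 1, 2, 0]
Closure =
  [0, 16, 6, 15]
  [5, 0, 1, 10]
  [7, 10, 0, 9]
  [6, 1, 2, 0]

This is the Floyd-Warshall all-pairs shortest-path computation. For each intermediate vertex k = 0, 1, …, 3, update dist[i][j] ← min(dist[i][j], dist[i][k] + dist[k][j]). The final matrix gives, for each (i, j), the minimum total weight of any directed path from i to j (possibly empty when i = j).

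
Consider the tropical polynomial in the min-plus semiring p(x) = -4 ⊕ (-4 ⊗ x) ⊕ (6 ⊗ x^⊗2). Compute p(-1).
p(-1) = -5

A tropical monomial a ⊗ x^⊗i evaluates to a + i · x. Evaluating each term at x = -1:
  Term 0 contributes -4 + 0 · -1 = -4
  Term 1 contributes -4 + 1 · -1 = -5
  Term 2 contributes 6 + 2 · -1 = 4
p(-1) = ⊕ of these = min[-4, -5, 4] = -5.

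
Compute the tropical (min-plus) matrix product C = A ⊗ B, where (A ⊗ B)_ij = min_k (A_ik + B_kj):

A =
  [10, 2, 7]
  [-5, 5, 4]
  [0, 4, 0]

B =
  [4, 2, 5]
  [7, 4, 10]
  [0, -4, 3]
A ⊗ B =
  [7, 3, 10]
  [-1, -3, 0]
  [0, -4, 3]

Apply the min-plus product entry-by-entry:
  C[0][0] = min over k of (A[0][0] + B[0][0] = 10 + 4 = 14, A[0][1] + B[1][0] = 2 + 7 = 9, A[0][2] + B[2][0] = 7 + 0 = 7) = 7 (attained at k = 2)
  C[0][1] = min over k of (A[0][0] + B[0][1] = 10 + 2 = 12, A[0][1] + B[1][1] = 2 + 4 = 6, A[0][2] + B[2][1] = 7 + -4 = 3) = 3 (attained at k = 2)
  C[0][2] = min over k of (A[0][0] + B[0][2] = 10 + 5 = 15, A[0][1] + B[1][2] = 2 + 10 = 12, A[0][2] + B[2][2] = 7 + 3 = 10) = 10 (attained at k = 2)
  C[1][0] = min over k of (A[1][0] + B[0][0] = -5 + 4 = -1, A[1][1] + B[1][0] = 5 + 7 = 12, A[1][2] + B[2][0] = 4 + 0 = 4) = -1 (attained at k = 0)
  C[1][1] = min over k of (A[1][0] + B[0][1] = -5 + 2 = -3, A[1][1] + B[1][1] = 5 + 4 = 9, A[1][2] + B[2][1] = 4 + -4 = 0) = -3 (attained at k = 0)
  C[1][2] = min over k of (A[1][0] + B[0][2] = -5 + 5 = 0, A[1][1] + B[1][2] = 5 + 10 = 15, A[1][2] + B[2][2] = 4 + 3 = 7) = 0 (attained at k = 0)
  C[2][0] = min over k of (A[2][0] + B[0][0] = 0 + 4 = 4, A[2][1] + B[1][0] = 4 + 7 = 11, A[2][2] + B[2][0] = 0 + 0 = 0) = 0 (attained at k = 2)
  C[2][1] = min over k of (A[2][0] + B[0][1] = 0 + 2 = 2, A[2][1] + B[1][1] = 4 + 4 = 8, A[2][2] + B[2][1] = 0 + -4 = -4) = -4 (attained at k = 2)
  C[2][2] = min over k of (A[2][0] + B[0][2] = 0 + 5 = 5, A[2][1] + B[1][2] = 4 + 10 = 14, A[2][2] + B[2][2] = 0 + 3 = 3) = 3 (attained at k = 2)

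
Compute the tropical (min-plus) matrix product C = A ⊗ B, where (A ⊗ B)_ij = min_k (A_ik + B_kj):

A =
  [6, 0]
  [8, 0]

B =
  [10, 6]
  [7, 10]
A ⊗ B =
  [7, 10]
  [7, 10]

Apply the min-plus product entry-by-entry:
  C[0][0] = min over k of (A[0][0] + B[0][0] = 6 + 10 = 16, A[0][1] + B[1][0] = 0 + 7 = 7) = 7 (attained at k = 1)
  C[0][1] = min over k of (A[0][0] + B[0][1] = 6 + 6 = 12, A[0][1] + B[1][1] = 0 + 10 = 10) = 10 (attained at k = 1)
  C[1][0] = min over k of (A[1][0] + B[0][0] = 8 + 10 = 18, A[1][1] + B[1][0] = 0 + 7 = 7) = 7 (attained at k = 1)
  C[1][1] = min over k of (A[1][0] + B[0][1] = 8 + 6 = 14, A[1][1] + B[1][1] = 0 + 10 = 10) = 10 (attained at k = 1)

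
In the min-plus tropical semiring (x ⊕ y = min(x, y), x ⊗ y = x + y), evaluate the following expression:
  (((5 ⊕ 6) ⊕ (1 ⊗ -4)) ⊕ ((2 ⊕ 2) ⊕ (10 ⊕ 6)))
(((5 ⊕ 6) ⊕ (1 ⊗ -4)) ⊕ ((2 ⊕ 2) ⊕ (10 ⊕ 6))) = -3

Expand innermost to outermost. Recall ⊕ takes the minimum of its arguments and ⊗ takes their sum. Working out the expression (((5 ⊕ 6) ⊕ (1 ⊗ -4)) ⊕ ((2 ⊕ 2) ⊕ (10 ⊕ 6))) gives -3.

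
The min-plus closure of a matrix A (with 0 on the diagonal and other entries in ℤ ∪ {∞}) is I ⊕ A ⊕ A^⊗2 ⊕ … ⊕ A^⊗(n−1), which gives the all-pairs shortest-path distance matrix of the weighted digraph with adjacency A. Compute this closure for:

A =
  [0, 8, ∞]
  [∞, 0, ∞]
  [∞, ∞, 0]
Closure =
  [0, 8, ∞]
  [∞, 0, ∞]
  [∞, ∞, 0]

This is the Floyd-Warshall all-pairs shortest-path computation. For each intermediate vertex k = 0, 1, …, 2, update dist[i][j] ← min(dist[i][j], dist[i][k] + dist[k][j]). The final matrix gives, for each (i, j), the minimum total weight of any directed path from i to j (possibly empty when i = j).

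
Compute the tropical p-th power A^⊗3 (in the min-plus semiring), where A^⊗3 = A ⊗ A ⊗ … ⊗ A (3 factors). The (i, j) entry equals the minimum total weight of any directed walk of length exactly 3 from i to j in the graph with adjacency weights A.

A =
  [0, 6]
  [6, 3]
A^⊗3 =
  [0, 6]
  [6, 9]

Each entry (A^⊗3)_ij equals the minimum over all length-3 walks i = v_0 → v_1 → … → v_3 = j of Σ_t A[v_t][v_{t+1}]. For example, for (i, j) = (0, 1) we minimise over 4 possible intermediate vertex sequences; the minimum is 6, attained along the walk 0 → 0 → 0 → 1.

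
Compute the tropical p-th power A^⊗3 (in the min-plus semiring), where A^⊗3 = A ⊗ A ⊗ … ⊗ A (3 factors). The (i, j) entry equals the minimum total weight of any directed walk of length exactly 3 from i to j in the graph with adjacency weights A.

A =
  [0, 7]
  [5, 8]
A^⊗3 =
  [0, 7]
  [5, 12]

Each entry (A^⊗3)_ij equals the minimum over all length-3 walks i = v_0 → v_1 → … → v_3 = j of Σ_t A[v_t][v_{t+1}]. For example, for (i, j) = (0, 1) we minimise over 4 possible intermediate vertex sequences; the minimum is 7, attained along the walk 0 → 0 → 0 → 1.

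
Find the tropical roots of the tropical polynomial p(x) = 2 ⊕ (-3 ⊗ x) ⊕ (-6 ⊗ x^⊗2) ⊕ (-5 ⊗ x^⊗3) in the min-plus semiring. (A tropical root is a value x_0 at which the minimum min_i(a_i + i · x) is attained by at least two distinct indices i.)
Roots: {-1, 3, 5}

Each tropical root is a break point of the lower envelope of the lines y = a_i + i · x (there are 4 lines, with slopes 0, 1, ..., 3). Only the lines that attain the minimum somewhere contribute to roots; other lines are dominated. Here the surviving (envelope) indices are i = 3, i = 2, i = 1, i = 0.
Intersections between consecutive envelope lines give the roots: for adjacent envelope indices i < j the intersection is x = (a_i − a_j) / (j − i). Reading off the sorted break points: {-1, 3, 5}.
Verification: at each break x_0, at least two indices attain the minimum of min_i(a_i + i · x_0).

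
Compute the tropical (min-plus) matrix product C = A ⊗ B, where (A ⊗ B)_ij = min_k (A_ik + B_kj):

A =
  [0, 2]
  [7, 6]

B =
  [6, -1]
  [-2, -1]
A ⊗ B =
  [0, -1]
  [4, 5]

Apply the min-plus product entry-by-entry:
  C[0][0] = min over k of (A[0][0] + B[0][0] = 0 + 6 = 6, A[0][1] + B[1][0] = 2 + -2 = 0) = 0 (attained at k = 1)
  C[0][1] = min over k of (A[0][0] + B[0][1] = 0 + -1 = -1, A[0][1] + B[1][1] = 2 + -1 = 1) = -1 (attained at k = 0)
  C[1][0] = min over k of (A[1][0] + B[0][0] = 7 + 6 = 13, A[1][1] + B[1][0] = 6 + -2 = 4) = 4 (attained at k = 1)
  C[1][1] = min over k of (A[1][0] + B[0][1] = 7 + -1 = 6, A[1][1] + B[1][1] = 6 + -1 = 5) = 5 (attained at k = 1)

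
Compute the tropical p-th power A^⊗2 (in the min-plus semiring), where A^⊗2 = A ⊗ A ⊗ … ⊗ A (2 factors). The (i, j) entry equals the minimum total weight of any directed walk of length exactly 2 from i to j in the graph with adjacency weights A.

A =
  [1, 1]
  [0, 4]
A^⊗2 =
  [1, 2]
  [1, 1]

Each entry (A^⊗2)_ij equals the minimum over all length-2 walks i = v_0 → v_1 → … → v_2 = j of Σ_t A[v_t][v_{t+1}]. For example, for (i, j) = (0, 1) we minimise over 2 possible intermediate vertex sequences; the minimum is 2, attained along the walk 0 → 0 → 1.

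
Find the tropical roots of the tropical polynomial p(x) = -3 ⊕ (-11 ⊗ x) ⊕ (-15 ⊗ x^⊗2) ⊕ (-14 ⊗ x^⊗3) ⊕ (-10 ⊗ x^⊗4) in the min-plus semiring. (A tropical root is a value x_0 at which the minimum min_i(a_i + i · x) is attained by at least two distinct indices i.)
Roots: {-4, -1, 4, 8}

Each tropical root is a break point of the lower envelope of the lines y = a_i + i · x (there are 5 lines, with slopes 0, 1, ..., 4). Only the lines that attain the minimum somewhere contribute to roots; other lines are dominated. Here the surviving (envelope) indices are i = 4, i = 3, i = 2, i = 1, i = 0.
Intersections between consecutive envelope lines give the roots: for adjacent envelope indices i < j the intersection is x = (a_i − a_j) / (j − i). Reading off the sorted break points: {-4, -1, 4, 8}.
Verification: at each break x_0, at least two indices attain the minimum of min_i(a_i + i · x_0).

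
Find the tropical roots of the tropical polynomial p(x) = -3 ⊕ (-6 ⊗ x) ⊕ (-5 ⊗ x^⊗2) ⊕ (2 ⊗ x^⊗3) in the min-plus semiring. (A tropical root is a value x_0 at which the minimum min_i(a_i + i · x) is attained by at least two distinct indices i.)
Roots: {-7, -1, 3}

Each tropical root is a break point of the lower envelope of the lines y = a_i + i · x (there are 4 lines, with slopes 0, 1, ..., 3). Only the lines that attain the minimum somewhere contribute to roots; other lines are dominated. Here the surviving (envelope) indices are i = 3, i = 2, i = 1, i = 0.
Intersections between consecutive envelope lines give the roots: for adjacent envelope indices i < j the intersection is x = (a_i − a_j) / (j − i). Reading off the sorted break points: {-7, -1, 3}.
Verification: at each break x_0, at least two indices attain the minimum of min_i(a_i + i · x_0).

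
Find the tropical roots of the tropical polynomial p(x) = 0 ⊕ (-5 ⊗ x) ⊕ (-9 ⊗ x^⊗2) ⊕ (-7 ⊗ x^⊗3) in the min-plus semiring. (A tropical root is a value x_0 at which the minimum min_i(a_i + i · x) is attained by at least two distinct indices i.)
Roots: {-2, 4, 5}

Each tropical root is a break point of the lower envelope of the lines y = a_i + i · x (there are 4 lines, with slopes 0, 1, ..., 3). Only the lines that attain the minimum somewhere contribute to roots; other lines are dominated. Here the surviving (envelope) indices are i = 3, i = 2, i = 1, i = 0.
Intersections between consecutive envelope lines give the roots: for adjacent envelope indices i < j the intersection is x = (a_i − a_j) / (j − i). Reading off the sorted break points: {-2, 4, 5}.
Verification: at each break x_0, at least two indices attain the minimum of min_i(a_i + i · x_0).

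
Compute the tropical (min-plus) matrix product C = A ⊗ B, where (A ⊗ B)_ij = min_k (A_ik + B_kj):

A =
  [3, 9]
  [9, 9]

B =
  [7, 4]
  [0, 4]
A ⊗ B =
  [9, 7]
  [9, 13]

Apply the min-plus product entry-by-entry:
  C[0][0] = min over k of (A[0][0] + B[0][0] = 3 + 7 = 10, A[0][1] + B[1][0] = 9 + 0 = 9) = 9 (attained at k = 1)
  C[0][1] = min over k of (A[0][0] + B[0][1] = 3 + 4 = 7, A[0][1] + B[1][1] = 9 + 4 = 13) = 7 (attained at k = 0)
  C[1][0] = min over k of (A[1][0] + B[0][0] = 9 + 7 = 16, A[1][1] + B[1][0] = 9 + 0 = 9) = 9 (attained at k = 1)
  C[1][1] = min over k of (A[1][0] + B[0][1] = 9 + 4 = 13, A[1][1] + B[1][1] = 9 + 4 = 13) = 13 (attained at k = 0)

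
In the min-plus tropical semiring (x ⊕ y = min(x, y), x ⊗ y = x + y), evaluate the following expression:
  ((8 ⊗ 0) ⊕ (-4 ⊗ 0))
((8 ⊗ 0) ⊕ (-4 ⊗ 0)) = -4

Expand innermost to outermost. Recall ⊕ takes the minimum of its arguments and ⊗ takes their sum. Working out the expression ((8 ⊗ 0) ⊕ (-4 ⊗ 0)) gives -4.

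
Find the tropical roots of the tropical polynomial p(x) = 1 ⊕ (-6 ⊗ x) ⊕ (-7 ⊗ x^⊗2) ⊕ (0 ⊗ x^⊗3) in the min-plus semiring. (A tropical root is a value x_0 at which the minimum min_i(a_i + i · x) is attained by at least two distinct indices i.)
Roots: {-7, 1, 7}

Each tropical root is a break point of the lower envelope of the lines y = a_i + i · x (there are 4 lines, with slopes 0, 1, ..., 3). Only the lines that attain the minimum somewhere contribute to roots; other lines are dominated. Here the surviving (envelope) indices are i = 3, i = 2, i = 1, i = 0.
Intersections between consecutive envelope lines give the roots: for adjacent envelope indices i < j the intersection is x = (a_i − a_j) / (j − i). Reading off the sorted break points: {-7, 1, 7}.
Verification: at each break x_0, at least two indices attain the minimum of min_i(a_i + i · x_0).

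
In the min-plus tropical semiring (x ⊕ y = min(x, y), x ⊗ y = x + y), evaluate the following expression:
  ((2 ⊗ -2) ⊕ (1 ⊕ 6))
((2 ⊗ -2) ⊕ (1 ⊕ 6)) = 0

Expand innermost to outermost. Recall ⊕ takes the minimum of its arguments and ⊗ takes their sum. Working out the expression ((2 ⊗ -2) ⊕ (1 ⊕ 6)) gives 0.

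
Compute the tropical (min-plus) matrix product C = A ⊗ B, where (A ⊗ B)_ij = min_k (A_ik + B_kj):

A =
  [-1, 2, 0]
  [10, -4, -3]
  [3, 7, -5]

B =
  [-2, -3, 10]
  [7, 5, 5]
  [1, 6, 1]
A ⊗ B =
  [-3, -4, 1]
  [-2, 1, -2]
  [-4, 0, -4]

Apply the min-plus product entry-by-entry:
  C[0][0] = min over k of (A[0][0] + B[0][0] = -1 + -2 = -3, A[0][1] + B[1][0] = 2 + 7 = 9, A[0][2] + B[2][0] = 0 + 1 = 1) = -3 (attained at k = 0)
  C[0][1] = min over k of (A[0][0] + B[0][1] = -1 + -3 = -4, A[0][1] + B[1][1] = 2 + 5 = 7, A[0][2] + B[2][1] = 0 + 6 = 6) = -4 (attained at k = 0)
  C[0][2] = min over k of (A[0][0] + B[0][2] = -1 + 10 = 9, A[0][1] + B[1][2] = 2 + 5 = 7, A[0][2] + B[2][2] = 0 + 1 = 1) = 1 (attained at k = 2)
  C[1][0] = min over k of (A[1][0] + B[0][0] = 10 + -2 = 8, A[1][1] + B[1][0] = -4 + 7 = 3, A[1][2] + B[2][0] = -3 + 1 = -2) = -2 (attained at k = 2)
  C[1][1] = min over k of (A[1][0] + B[0][1] = 10 + -3 = 7, A[1][1] + B[1][1] = -4 + 5 = 1, A[1][2] + B[2][1] = -3 + 6 = 3) = 1 (attained at k = 1)
  C[1][2] = min over k of (A[1][0] + B[0][2] = 10 + 10 = 20, A[1][1] + B[1][2] = -4 + 5 = 1, A[1][2] + B[2][2] = -3 + 1 = -2) = -2 (attained at k = 2)
  C[2][0] = min over k of (A[2][0] + B[0][0] = 3 + -2 = 1, A[2][1] + B[1][0] = 7 + 7 = 14, A[2][2] + B[2][0] = -5 + 1 = -4) = -4 (attained at k = 2)
  C[2][1] = min over k of (A[2][0] + B[0][1] = 3 + -3 = 0, A[2][1] + B[1][1] = 7 + 5 = 12, A[2][2] + B[2][1] = -5 + 6 = 1) = 0 (attained at k = 0)
  C[2][2] = min over k of (A[2][0] + B[0][2] = 3 + 10 = 13, A[2][1] + B[1][2] = 7 + 5 = 12, A[2][2] + B[2][2] = -5 + 1 = -4) = -4 (attained at k = 2)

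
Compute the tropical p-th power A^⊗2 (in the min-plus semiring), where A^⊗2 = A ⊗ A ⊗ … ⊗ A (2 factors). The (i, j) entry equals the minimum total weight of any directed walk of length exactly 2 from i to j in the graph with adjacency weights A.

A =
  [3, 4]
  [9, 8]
A^⊗2 =
  [6, 7]
  [12, 13]

Each entry (A^⊗2)_ij equals the minimum over all length-2 walks i = v_0 → v_1 → … → v_2 = j of Σ_t A[v_t][v_{t+1}]. For example, for (i, j) = (0, 1) we minimise over 2 possible intermediate vertex sequences; the minimum is 7, attained along the walk 0 → 0 → 1.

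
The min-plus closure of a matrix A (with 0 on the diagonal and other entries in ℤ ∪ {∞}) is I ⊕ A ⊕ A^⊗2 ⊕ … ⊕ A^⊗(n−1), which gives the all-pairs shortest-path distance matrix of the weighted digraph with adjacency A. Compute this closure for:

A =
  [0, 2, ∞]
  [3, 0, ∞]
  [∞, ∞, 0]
Closure =
  [0, 2, ∞]
  [3, 0, ∞]
  [∞, ∞, 0]

This is the Floyd-Warshall all-pairs shortest-path computation. For each intermediate vertex k = 0, 1, …, 2, update dist[i][j] ← min(dist[i][j], dist[i][k] + dist[k][j]). The final matrix gives, for each (i, j), the minimum total weight of any directed path from i to j (possibly empty when i = j).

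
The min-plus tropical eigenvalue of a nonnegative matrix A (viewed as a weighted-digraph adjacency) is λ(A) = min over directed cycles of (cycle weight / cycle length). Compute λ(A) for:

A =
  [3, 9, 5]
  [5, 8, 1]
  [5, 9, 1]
λ(A) = 1

Enumerate directed cycles and compute their means (weight / length). Sample:
  cycle 0 → 0: weight = 3, length = 1, mean = 3/1 ≈ 3.000
  cycle 1 → 1: weight = 8, length = 1, mean = 8/1 ≈ 8.000
  cycle 2 → 2: weight = 1, length = 1, mean = 1/1 ≈ 1.000
  cycle 0 → 1 → 0: weight = 14, length = 2, mean = 14/2 ≈ 7.000
  cycle 0 → 2 → 0: weight = 10, length = 2, mean = 10/2 ≈ 5.000
  cycle 1 → 0 → 1: weight = 14, length = 2, mean = 14/2 ≈ 7.000
Minimum mean = 1.000, attained e.g. along the cycle 2 → 2 with weight 1 and length 1. So λ(A) = 1/1 = 1.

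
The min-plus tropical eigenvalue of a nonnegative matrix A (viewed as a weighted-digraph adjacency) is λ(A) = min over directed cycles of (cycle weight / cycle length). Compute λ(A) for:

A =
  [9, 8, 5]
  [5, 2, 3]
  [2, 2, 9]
λ(A) = 2

Enumerate directed cycles and compute their means (weight / length). Sample:
  cycle 0 → 0: weight = 9, length = 1, mean = 9/1 ≈ 9.000
  cycle 1 → 1: weight = 2, length = 1, mean = 2/1 ≈ 2.000
  cycle 2 → 2: weight = 9, length = 1, mean = 9/1 ≈ 9.000
  cycle 0 → 1 → 0: weight = 13, length = 2, mean = 13/2 ≈ 6.500
  cycle 0 → 2 → 0: weight = 7, length = 2, mean = 7/2 ≈ 3.500
  cycle 1 → 0 → 1: weight = 13, length = 2, mean = 13/2 ≈ 6.500
Minimum mean = 2.000, attained e.g. along the cycle 1 → 1 with weight 2 and length 1. So λ(A) = 2/1 = 2.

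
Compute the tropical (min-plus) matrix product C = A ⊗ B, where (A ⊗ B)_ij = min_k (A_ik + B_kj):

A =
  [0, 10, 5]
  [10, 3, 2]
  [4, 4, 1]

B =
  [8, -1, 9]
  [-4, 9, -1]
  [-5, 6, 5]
A ⊗ B =
  [0, -1, 9]
  [-3, 8, 2]
  [-4, 3, 3]

Apply the min-plus product entry-by-entry:
  C[0][0] = min over k of (A[0][0] + B[0][0] = 0 + 8 = 8, A[0][1] + B[1][0] = 10 + -4 = 6, A[0][2] + B[2][0] = 5 + -5 = 0) = 0 (attained at k = 2)
  C[0][1] = min over k of (A[0][0] + B[0][1] = 0 + -1 = -1, A[0][1] + B[1][1] = 10 + 9 = 19, A[0][2] + B[2][1] = 5 + 6 = 11) = -1 (attained at k = 0)
  C[0][2] = min over k of (A[0][0] + B[0][2] = 0 + 9 = 9, A[0][1] + B[1][2] = 10 + -1 = 9, A[0][2] + B[2][2] = 5 + 5 = 10) = 9 (attained at k = 0)
  C[1][0] = min over k of (A[1][0] + B[0][0] = 10 + 8 = 18, A[1][1] + B[1][0] = 3 + -4 = -1, A[1][2] + B[2][0] = 2 + -5 = -3) = -3 (attained at k = 2)
  C[1][1] = min over k of (A[1][0] + B[0][1] = 10 + -1 = 9, A[1][1] + B[1][1] = 3 + 9 = 12, A[1][2] + B[2][1] = 2 + 6 = 8) = 8 (attained at k = 2)
  C[1][2] = min over k of (A[1][0] + B[0][2] = 10 + 9 = 19, A[1][1] + B[1][2] = 3 + -1 = 2, A[1][2] + B[2][2] = 2 + 5 = 7) = 2 (attained at k = 1)
  C[2][0] = min over k of (A[2][0] + B[0][0] = 4 + 8 = 12, A[2][1] + B[1][0] = 4 + -4 = 0, A[2][2] + B[2][0] = 1 + -5 = -4) = -4 (attained at k = 2)
  C[2][1] = min over k of (A[2][0] + B[0][1] = 4 + -1 = 3, A[2][1] + B[1][1] = 4 + 9 = 13, A[2][2] + B[2][1] = 1 + 6 = 7) = 3 (attained at k = 0)
  C[2][2] = min over k of (A[2][0] + B[0][2] = 4 + 9 = 13, A[2][1] + B[1][2] = 4 + -1 = 3, A[2][2] + B[2][2] = 1 + 5 = 6) = 3 (attained at k = 1)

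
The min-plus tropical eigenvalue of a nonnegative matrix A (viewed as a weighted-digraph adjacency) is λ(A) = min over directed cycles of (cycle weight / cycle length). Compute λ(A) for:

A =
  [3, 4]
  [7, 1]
λ(A) = 1

Enumerate directed cycles and compute their means (weight / length). Sample:
  cycle 0 → 0: weight = 3, length = 1, mean = 3/1 ≈ 3.000
  cycle 1 → 1: weight = 1, length = 1, mean = 1/1 ≈ 1.000
  cycle 0 → 1 → 0: weight = 11, length = 2, mean = 11/2 ≈ 5.500
  cycle 1 → 0 → 1: weight = 11, length = 2, mean = 11/2 ≈ 5.500
Minimum mean = 1.000, attained e.g. along the cycle 1 → 1 with weight 1 and length 1. So λ(A) = 1/1 = 1.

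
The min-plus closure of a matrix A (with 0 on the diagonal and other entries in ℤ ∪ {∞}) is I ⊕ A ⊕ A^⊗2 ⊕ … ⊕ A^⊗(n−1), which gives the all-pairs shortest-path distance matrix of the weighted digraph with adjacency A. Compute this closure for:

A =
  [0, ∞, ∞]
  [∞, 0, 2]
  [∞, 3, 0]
Closure =
  [0, ∞, ∞]
  [∞, 0, 2]
  [∞, 3, 0]

This is the Floyd-Warshall all-pairs shortest-path computation. For each intermediate vertex k = 0, 1, …, 2, update dist[i][j] ← min(dist[i][j], dist[i][k] + dist[k][j]). The final matrix gives, for each (i, j), the minimum total weight of any directed path from i to j (possibly empty when i = j).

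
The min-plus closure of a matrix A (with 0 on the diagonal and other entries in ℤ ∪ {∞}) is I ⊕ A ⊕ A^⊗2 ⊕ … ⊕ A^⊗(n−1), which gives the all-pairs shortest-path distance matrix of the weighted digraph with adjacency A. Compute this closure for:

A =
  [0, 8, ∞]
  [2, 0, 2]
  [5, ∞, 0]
Closure =
  [0, 8, 10]
  [2, 0, 2]
  [5, 13, 0]

This is the Floyd-Warshall all-pairs shortest-path computation. For each intermediate vertex k = 0, 1, …, 2, update dist[i][j] ← min(dist[i][j], dist[i][k] + dist[k][j]). The final matrix gives, for each (i, j), the minimum total weight of any directed path from i to j (possibly empty when i = j).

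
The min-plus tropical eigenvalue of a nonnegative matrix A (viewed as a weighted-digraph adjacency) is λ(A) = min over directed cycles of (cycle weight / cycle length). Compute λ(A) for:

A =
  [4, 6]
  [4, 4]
λ(A) = 4

Enumerate directed cycles and compute their means (weight / length). Sample:
  cycle 0 → 0: weight = 4, length = 1, mean = 4/1 ≈ 4.000
  cycle 1 → 1: weight = 4, length = 1, mean = 4/1 ≈ 4.000
  cycle 0 → 1 → 0: weight = 10, length = 2, mean = 10/2 ≈ 5.000
  cycle 1 → 0 → 1: weight = 10, length = 2, mean = 10/2 ≈ 5.000
Minimum mean = 4.000, attained e.g. along the cycle 0 → 0 with weight 4 and length 1. So λ(A) = 4/1 = 4.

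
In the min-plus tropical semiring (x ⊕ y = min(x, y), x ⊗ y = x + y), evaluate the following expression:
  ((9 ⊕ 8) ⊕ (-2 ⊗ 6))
((9 ⊕ 8) ⊕ (-2 ⊗ 6)) = 4

Expand innermost to outermost. Recall ⊕ takes the minimum of its arguments and ⊗ takes their sum. Working out the expression ((9 ⊕ 8) ⊕ (-2 ⊗ 6)) gives 4.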